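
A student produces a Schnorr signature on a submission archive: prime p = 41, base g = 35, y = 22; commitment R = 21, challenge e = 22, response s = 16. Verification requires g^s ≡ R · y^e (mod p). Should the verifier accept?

reject

g^s mod p:
35^2 = 1225 ≡ 36
35^4 ≡ 36^2 = 1296 ≡ 25
35^8 ≡ 25^2 = 625 ≡ 10
35^16 ≡ 10^2 = 100 ≡ 18
R · y^e mod p:
22^2 = 484 ≡ 33
22^4 ≡ 33^2 = 1089 ≡ 23
22^8 ≡ 23^2 = 529 ≡ 37
22^16 ≡ 37^2 = 1369 ≡ 16
22 = 16 + 4 + 2, so 22^22 ≡ 16·23·33 ≡ 8 (mod 41)
21·8 = 168 ≡ 4 (mod 41)
18 ≠ 4; the check fails.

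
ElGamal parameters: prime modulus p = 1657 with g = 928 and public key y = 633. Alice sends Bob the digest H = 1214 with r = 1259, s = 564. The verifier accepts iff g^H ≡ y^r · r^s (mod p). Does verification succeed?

fails

Left side g^H mod p:
928^2 = 861184 ≡ 1201
928^4 ≡ 1201^2 = 1442401 ≡ 811
928^8 ≡ 811^2 = 657721 ≡ 1549
928^16 ≡ 1549^2 = 2399401 ≡ 65
928^32 ≡ 65^2 = 4225 ≡ 911
928^64 ≡ 911^2 = 829921 ≡ 1421
928^128 ≡ 1421^2 = 2019241 ≡ 1015
928^256 ≡ 1015^2 = 1030225 ≡ 1228
928^512 ≡ 1228^2 = 1507984 ≡ 114
928^1024 ≡ 114^2 = 12996 ≡ 1397
1214 = 1024 + 128 + 32 + 16 + 8 + 4 + 2, so 928^1214 ≡ 1397·1015·911·65·1549·811·1201 ≡ 50 (mod 1657)
Right side y^r · r^s mod p:
633^2 = 400689 ≡ 1352
633^4 ≡ 1352^2 = 1827904 ≡ 233
633^8 ≡ 233^2 = 54289 ≡ 1265
633^16 ≡ 1265^2 = 1600225 ≡ 1220
633^32 ≡ 1220^2 = 1488400 ≡ 414
633^64 ≡ 414^2 = 171396 ≡ 725
633^128 ≡ 725^2 = 525625 ≡ 356
633^256 ≡ 356^2 = 126736 ≡ 804
633^512 ≡ 804^2 = 646416 ≡ 186
633^1024 ≡ 186^2 = 34596 ≡ 1456
1259 = 1024 + 128 + 64 + 32 + 8 + 2 + 1, so 633^1259 ≡ 1456·356·725·414·1265·1352·633 ≡ 98 (mod 1657)
1259^2 = 1585081 ≡ 989
1259^4 ≡ 989^2 = 978121 ≡ 491
1259^8 ≡ 491^2 = 241081 ≡ 816
1259^16 ≡ 816^2 = 665856 ≡ 1399
1259^32 ≡ 1399^2 = 1957201 ≡ 284
1259^64 ≡ 284^2 = 80656 ≡ 1120
1259^128 ≡ 1120^2 = 1254400 ≡ 51
1259^256 ≡ 51^2 = 2601 ≡ 944
1259^512 ≡ 944^2 = 891136 ≡ 1327
564 = 512 + 32 + 16 + 4, so 1259^564 ≡ 1327·284·1399·491 ≡ 1319 (mod 1657)
98·1319 = 129262 ≡ 16 (mod 1657)
50 ≠ 16, so verification fails.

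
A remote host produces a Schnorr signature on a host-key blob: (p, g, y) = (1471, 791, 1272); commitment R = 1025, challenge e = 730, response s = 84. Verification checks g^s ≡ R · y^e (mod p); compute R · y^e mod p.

Squares mod 1471: 1272^1≡1272, 1272^2≡1355, 1272^4≡217, 1272^8≡17, 1272^16≡289, 1272^32≡1145, 1272^64≡364, 1272^128≡106, 1272^256≡939, 1272^512≡592
730 = 512 + 128 + 64 + 16 + 8 + 2, so 1272^730 ≡ 592·106·364·289·17·1355 ≡ 1238 (mod 1471)
R · y^e ≡ 1025·1238 = 1268950 ≡ 948 (mod 1471)

948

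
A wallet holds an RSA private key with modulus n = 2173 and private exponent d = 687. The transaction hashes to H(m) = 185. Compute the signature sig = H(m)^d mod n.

279

(H(m))^2 ≡ 185^2 = 34225 ≡ 1630
(H(m))^4 ≡ 1630^2 = 2656900 ≡ 1494
(H(m))^8 ≡ 1494^2 = 2232036 ≡ 365
(H(m))^16 ≡ 365^2 = 133225 ≡ 672
(H(m))^32 ≡ 672^2 = 451584 ≡ 1773
(H(m))^64 ≡ 1773^2 = 3143529 ≡ 1371
(H(m))^128 ≡ 1371^2 = 1879641 ≡ 2169
(H(m))^256 ≡ 2169^2 = 4704561 ≡ 16
(H(m))^512 ≡ 16^2 = 256
687 = 512 + 128 + 32 + 8 + 4 + 2 + 1, so (H(m))^687 ≡ 256·2169·1773·365·1494·1630·185 ≡ 279 (mod 2173)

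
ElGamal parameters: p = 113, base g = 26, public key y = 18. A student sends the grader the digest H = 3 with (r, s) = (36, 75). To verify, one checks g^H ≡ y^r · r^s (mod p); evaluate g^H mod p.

Squares mod 113: 26^1≡26, 26^2≡111
3 = 2 + 1, so 26^3 ≡ 111·26 ≡ 61 (mod 113)

61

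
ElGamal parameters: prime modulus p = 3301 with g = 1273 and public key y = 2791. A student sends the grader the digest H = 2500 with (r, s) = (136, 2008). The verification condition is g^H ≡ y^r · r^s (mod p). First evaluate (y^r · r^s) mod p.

1574

2791^136 mod 3301 = 3228
136^2008 mod 3301 = 3189
y^r · r^s ≡ 3228·3189 = 10294092 ≡ 1574 (mod 3301)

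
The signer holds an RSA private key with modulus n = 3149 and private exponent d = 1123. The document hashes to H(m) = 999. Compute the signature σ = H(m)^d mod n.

(H(m))^2 ≡ 999^2 = 998001 ≡ 2917
(H(m))^4 ≡ 2917^2 = 8508889 ≡ 291
(H(m))^8 ≡ 291^2 = 84681 ≡ 2807
(H(m))^16 ≡ 2807^2 = 7879249 ≡ 451
(H(m))^32 ≡ 451^2 = 203401 ≡ 1865
(H(m))^64 ≡ 1865^2 = 3478225 ≡ 1729
(H(m))^128 ≡ 1729^2 = 2989441 ≡ 1040
(H(m))^256 ≡ 1040^2 = 1081600 ≡ 1493
(H(m))^512 ≡ 1493^2 = 2229049 ≡ 2706
(H(m))^1024 ≡ 2706^2 = 7322436 ≡ 1011
1123 = 1024 + 64 + 32 + 2 + 1, so (H(m))^1123 ≡ 1011·1729·1865·2917·999 ≡ 3076 (mod 3149)

3076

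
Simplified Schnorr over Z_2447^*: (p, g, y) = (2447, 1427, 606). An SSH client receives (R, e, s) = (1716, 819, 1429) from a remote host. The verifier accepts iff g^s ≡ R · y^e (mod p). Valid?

no

g^s mod p:
Squares mod 2447: 1427^1≡1427, 1427^2≡425, 1427^4≡1994, 1427^8≡2108, 1427^16≡2359, 1427^32≡403, 1427^64≡907, 1427^128≡457, 1427^256≡854, 1427^512≡110, 1427^1024≡2312
1429 = 1024 + 256 + 128 + 16 + 4 + 1, so 1427^1429 ≡ 2312·854·457·2359·1994·1427 ≡ 516 (mod 2447)
R · y^e mod p:
Squares mod 2447: 606^1≡606, 606^2≡186, 606^4≡338, 606^8≡1682, 606^16≡392, 606^32≡1950, 606^64≡2309, 606^128≡1915, 606^256≡1619, 606^512≡424
819 = 512 + 256 + 32 + 16 + 2 + 1, so 606^819 ≡ 424·1619·1950·392·186·606 ≡ 1750 (mod 2447)
1716·1750 = 3003000 ≡ 531 (mod 2447)
516 ≠ 531; the check fails.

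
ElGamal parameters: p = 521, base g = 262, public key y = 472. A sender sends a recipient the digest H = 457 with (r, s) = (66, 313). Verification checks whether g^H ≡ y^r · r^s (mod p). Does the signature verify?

Left side g^H mod p:
Squares mod 521: 262^1≡262, 262^2≡393, 262^4≡233, 262^8≡105, 262^16≡84, 262^32≡283, 262^64≡376, 262^128≡185, 262^256≡360
457 = 256 + 128 + 64 + 8 + 1, so 262^457 ≡ 360·185·376·105·262 ≡ 203 (mod 521)
Right side y^r · r^s mod p:
Squares mod 521: 472^1≡472, 472^2≡317, 472^4≡457, 472^8≡449, 472^16≡495, 472^32≡155, 472^64≡59
66 = 64 + 2, so 472^66 ≡ 59·317 ≡ 468 (mod 521)
Squares mod 521: 66^1≡66, 66^2≡188, 66^4≡437, 66^8≡283, 66^16≡376, 66^32≡185, 66^64≡360, 66^128≡392, 66^256≡490
313 = 256 + 32 + 16 + 8 + 1, so 66^313 ≡ 490·185·376·283·66 ≡ 87 (mod 521)
468·87 = 40716 ≡ 78 (mod 521)
203 ≠ 78, so verification fails.

does not verify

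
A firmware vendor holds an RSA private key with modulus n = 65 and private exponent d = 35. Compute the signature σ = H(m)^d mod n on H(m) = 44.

34

(H(m))^2 ≡ 44^2 = 1936 ≡ 51
(H(m))^4 ≡ 51^2 = 2601 ≡ 1
(H(m))^8 ≡ 1^2 = 1
(H(m))^16 ≡ 1^2 = 1
(H(m))^32 ≡ 1^2 = 1
35 = 32 + 2 + 1, so (H(m))^35 ≡ 1·51·44 ≡ 34 (mod 65)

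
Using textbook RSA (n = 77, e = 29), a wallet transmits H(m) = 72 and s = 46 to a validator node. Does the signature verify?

s^29 mod 77 = 72
72 = H(m), so the signature checks out.

verifies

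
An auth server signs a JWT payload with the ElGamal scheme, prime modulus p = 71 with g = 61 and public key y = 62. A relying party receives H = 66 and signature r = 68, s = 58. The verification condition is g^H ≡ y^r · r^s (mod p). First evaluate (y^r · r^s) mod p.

58

Squares mod 71: 62^1≡62, 62^2≡10, 62^4≡29, 62^8≡60, 62^16≡50, 62^32≡15, 62^64≡12
68 = 64 + 4, so 62^68 ≡ 12·29 ≡ 64 (mod 71)
Squares mod 71: 68^1≡68, 68^2≡9, 68^4≡10, 68^8≡29, 68^16≡60, 68^32≡50
58 = 32 + 16 + 8 + 2, so 68^58 ≡ 50·60·29·9 ≡ 12 (mod 71)
y^r · r^s ≡ 64·12 = 768 ≡ 58 (mod 71)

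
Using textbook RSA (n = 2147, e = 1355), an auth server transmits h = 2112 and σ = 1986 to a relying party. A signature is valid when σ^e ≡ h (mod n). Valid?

Squares mod 2147: σ^1≡1986, σ^2≡157, σ^4≡1032, σ^8≡112, σ^16≡1809, σ^32≡453, σ^64≡1244, σ^128≡1696, σ^256≡1583, σ^512≡340, σ^1024≡1809
1355 = 1024 + 256 + 64 + 8 + 2 + 1, so σ^1355 ≡ 1809·1583·1244·112·157·1986 ≡ 2112 (mod 2147)
Since 2112 equals the digest 2112, verification succeeds.

yes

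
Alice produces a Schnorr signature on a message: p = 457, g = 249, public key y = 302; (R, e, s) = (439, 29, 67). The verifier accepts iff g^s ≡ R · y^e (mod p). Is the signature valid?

invalid

g^s mod p:
249^2 = 62001 ≡ 306
249^4 ≡ 306^2 = 93636 ≡ 408
249^8 ≡ 408^2 = 166464 ≡ 116
249^16 ≡ 116^2 = 13456 ≡ 203
249^32 ≡ 203^2 = 41209 ≡ 79
249^64 ≡ 79^2 = 6241 ≡ 300
67 = 64 + 2 + 1, so 249^67 ≡ 300·306·249 ≡ 431 (mod 457)
R · y^e mod p:
302^2 = 91204 ≡ 261
302^4 ≡ 261^2 = 68121 ≡ 28
302^8 ≡ 28^2 = 784 ≡ 327
302^16 ≡ 327^2 = 106929 ≡ 448
29 = 16 + 8 + 4 + 1, so 302^29 ≡ 448·327·28·302 ≡ 384 (mod 457)
439·384 = 168576 ≡ 400 (mod 457)
431 ≠ 400; the check fails.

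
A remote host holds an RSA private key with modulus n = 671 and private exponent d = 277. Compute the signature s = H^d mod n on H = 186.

296

H^2 ≡ 186^2 = 34596 ≡ 375
H^4 ≡ 375^2 = 140625 ≡ 386
H^8 ≡ 386^2 = 148996 ≡ 34
H^16 ≡ 34^2 = 1156 ≡ 485
H^32 ≡ 485^2 = 235225 ≡ 375
H^64 ≡ 375^2 = 140625 ≡ 386
H^128 ≡ 386^2 = 148996 ≡ 34
H^256 ≡ 34^2 = 1156 ≡ 485
277 = 256 + 16 + 4 + 1, so H^277 ≡ 485·485·386·186 ≡ 296 (mod 671)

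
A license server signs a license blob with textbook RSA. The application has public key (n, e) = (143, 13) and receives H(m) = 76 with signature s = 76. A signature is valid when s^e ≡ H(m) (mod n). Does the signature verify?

s^2 ≡ 76^2 = 5776 ≡ 56
s^4 ≡ 56^2 = 3136 ≡ 133
s^8 ≡ 133^2 = 17689 ≡ 100
13 = 8 + 4 + 1, so s^13 ≡ 100·133·76 ≡ 76 (mod 143)
Since 76 equals the digest 76, verification succeeds.

verifies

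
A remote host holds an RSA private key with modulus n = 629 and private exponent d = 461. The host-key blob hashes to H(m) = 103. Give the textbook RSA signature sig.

(H(m))^2 ≡ 103^2 = 10609 ≡ 545
(H(m))^4 ≡ 545^2 = 297025 ≡ 137
(H(m))^8 ≡ 137^2 = 18769 ≡ 528
(H(m))^16 ≡ 528^2 = 278784 ≡ 137
(H(m))^32 ≡ 137^2 = 18769 ≡ 528
(H(m))^64 ≡ 528^2 = 278784 ≡ 137
(H(m))^128 ≡ 137^2 = 18769 ≡ 528
(H(m))^256 ≡ 528^2 = 278784 ≡ 137
461 = 256 + 128 + 64 + 8 + 4 + 1, so (H(m))^461 ≡ 137·528·137·528·137·103 ≡ 273 (mod 629)

273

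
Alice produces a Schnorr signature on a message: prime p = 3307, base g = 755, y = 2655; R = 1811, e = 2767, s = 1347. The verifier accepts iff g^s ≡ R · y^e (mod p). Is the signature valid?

g^s mod p:
755^2 = 570025 ≡ 1221
755^4 ≡ 1221^2 = 1490841 ≡ 2691
755^8 ≡ 2691^2 = 7241481 ≡ 2458
755^16 ≡ 2458^2 = 6041764 ≡ 3182
755^32 ≡ 3182^2 = 10125124 ≡ 2397
755^64 ≡ 2397^2 = 5745609 ≡ 1350
755^128 ≡ 1350^2 = 1822500 ≡ 343
755^256 ≡ 343^2 = 117649 ≡ 1904
755^512 ≡ 1904^2 = 3625216 ≡ 744
755^1024 ≡ 744^2 = 553536 ≡ 1267
1347 = 1024 + 256 + 64 + 2 + 1, so 755^1347 ≡ 1267·1904·1350·1221·755 ≡ 240 (mod 3307)
R · y^e mod p:
2655^2 = 7049025 ≡ 1808
2655^4 ≡ 1808^2 = 3268864 ≡ 1548
2655^8 ≡ 1548^2 = 2396304 ≡ 2036
2655^16 ≡ 2036^2 = 4145296 ≡ 1625
2655^32 ≡ 1625^2 = 2640625 ≡ 1639
2655^64 ≡ 1639^2 = 2686321 ≡ 1037
2655^128 ≡ 1037^2 = 1075369 ≡ 594
2655^256 ≡ 594^2 = 352836 ≡ 2294
2655^512 ≡ 2294^2 = 5262436 ≡ 999
2655^1024 ≡ 999^2 = 998001 ≡ 2594
2655^2048 ≡ 2594^2 = 6728836 ≡ 2398
2767 = 2048 + 512 + 128 + 64 + 8 + 4 + 2 + 1, so 2655^2767 ≡ 2398·999·594·1037·2036·1548·1808·2655 ≡ 157 (mod 3307)
1811·157 = 284327 ≡ 3232 (mod 3307)
240 ≠ 3232; the check fails.

invalid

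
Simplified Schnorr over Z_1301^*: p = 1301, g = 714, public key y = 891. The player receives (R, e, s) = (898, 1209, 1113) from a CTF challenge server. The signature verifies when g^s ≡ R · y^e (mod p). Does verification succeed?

fails

g^s mod p:
714^2 = 509796 ≡ 1105
714^4 ≡ 1105^2 = 1221025 ≡ 687
714^8 ≡ 687^2 = 471969 ≡ 1007
714^16 ≡ 1007^2 = 1014049 ≡ 570
714^32 ≡ 570^2 = 324900 ≡ 951
714^64 ≡ 951^2 = 904401 ≡ 206
714^128 ≡ 206^2 = 42436 ≡ 804
714^256 ≡ 804^2 = 646416 ≡ 1120
714^512 ≡ 1120^2 = 1254400 ≡ 236
714^1024 ≡ 236^2 = 55696 ≡ 1054
1113 = 1024 + 64 + 16 + 8 + 1, so 714^1113 ≡ 1054·206·570·1007·714 ≡ 744 (mod 1301)
R · y^e mod p:
891^2 = 793881 ≡ 271
891^4 ≡ 271^2 = 73441 ≡ 585
891^8 ≡ 585^2 = 342225 ≡ 62
891^16 ≡ 62^2 = 3844 ≡ 1242
891^32 ≡ 1242^2 = 1542564 ≡ 879
891^64 ≡ 879^2 = 772641 ≡ 1148
891^128 ≡ 1148^2 = 1317904 ≡ 1292
891^256 ≡ 1292^2 = 1669264 ≡ 81
891^512 ≡ 81^2 = 6561 ≡ 56
891^1024 ≡ 56^2 = 3136 ≡ 534
1209 = 1024 + 128 + 32 + 16 + 8 + 1, so 891^1209 ≡ 534·1292·879·1242·62·891 ≡ 845 (mod 1301)
898·845 = 758810 ≡ 327 (mod 1301)
744 ≠ 327; the check fails.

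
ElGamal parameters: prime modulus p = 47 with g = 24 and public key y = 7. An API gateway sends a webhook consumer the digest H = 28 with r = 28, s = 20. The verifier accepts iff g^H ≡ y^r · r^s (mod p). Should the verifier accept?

accept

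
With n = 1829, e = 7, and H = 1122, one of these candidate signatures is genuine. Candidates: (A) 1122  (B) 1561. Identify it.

Candidate A: 1122^2 = 1258884 ≡ 532; 1122^4 ≡ 532^2 = 283024 ≡ 1358; 7 = 4 + 2 + 1, so 1122^7 ≡ 1358·532·1122 ≡ 1122 (mod 1829)
  → matches H = 1122
Candidate B: 1561^2 = 2436721 ≡ 493; 1561^4 ≡ 493^2 = 243049 ≡ 1621; 7 = 4 + 2 + 1, so 1561^7 ≡ 1621·493·1561 ≡ 1067 (mod 1829)

A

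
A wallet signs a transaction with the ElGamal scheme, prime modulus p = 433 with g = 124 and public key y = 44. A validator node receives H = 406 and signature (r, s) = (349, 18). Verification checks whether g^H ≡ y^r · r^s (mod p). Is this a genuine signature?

forged

Left side g^H mod p:
124^2 = 15376 ≡ 221
124^4 ≡ 221^2 = 48841 ≡ 345
124^8 ≡ 345^2 = 119025 ≡ 383
124^16 ≡ 383^2 = 146689 ≡ 335
124^32 ≡ 335^2 = 112225 ≡ 78
124^64 ≡ 78^2 = 6084 ≡ 22
124^128 ≡ 22^2 = 484 ≡ 51
124^256 ≡ 51^2 = 2601 ≡ 3
406 = 256 + 128 + 16 + 4 + 2, so 124^406 ≡ 3·51·335·345·221 ≡ 328 (mod 433)
Right side y^r · r^s mod p:
44^2 = 1936 ≡ 204
44^4 ≡ 204^2 = 41616 ≡ 48
44^8 ≡ 48^2 = 2304 ≡ 139
44^16 ≡ 139^2 = 19321 ≡ 269
44^32 ≡ 269^2 = 72361 ≡ 50
44^64 ≡ 50^2 = 2500 ≡ 335
44^128 ≡ 335^2 = 112225 ≡ 78
44^256 ≡ 78^2 = 6084 ≡ 22
349 = 256 + 64 + 16 + 8 + 4 + 1, so 44^349 ≡ 22·335·269·139·48·44 ≡ 196 (mod 433)
349^2 = 121801 ≡ 128
349^4 ≡ 128^2 = 16384 ≡ 363
349^8 ≡ 363^2 = 131769 ≡ 137
349^16 ≡ 137^2 = 18769 ≡ 150
18 = 16 + 2, so 349^18 ≡ 150·128 ≡ 148 (mod 433)
196·148 = 29008 ≡ 430 (mod 433)
328 ≠ 430, so verification fails.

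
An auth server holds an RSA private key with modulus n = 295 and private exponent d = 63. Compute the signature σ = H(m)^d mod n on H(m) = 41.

Squares mod 295: (H(m))^1≡41, (H(m))^2≡206, (H(m))^4≡251, (H(m))^8≡166, (H(m))^16≡121, (H(m))^32≡186
63 = 32 + 16 + 8 + 4 + 2 + 1, so (H(m))^63 ≡ 186·121·166·251·206·41 ≡ 261 (mod 295)

261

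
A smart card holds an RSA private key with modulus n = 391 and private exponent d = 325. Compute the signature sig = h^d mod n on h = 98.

Squares mod 391: h^1≡98, h^2≡220, h^4≡307, h^8≡18, h^16≡324, h^32≡188, h^64≡154, h^128≡256, h^256≡239
325 = 256 + 64 + 4 + 1, so h^325 ≡ 239·154·307·98 ≡ 81 (mod 391)

81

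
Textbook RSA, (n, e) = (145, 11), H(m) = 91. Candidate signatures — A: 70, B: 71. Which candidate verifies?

B

Candidate A: 70^2 = 4900 ≡ 115; 70^4 ≡ 115^2 = 13225 ≡ 30; 70^8 ≡ 30^2 = 900 ≡ 30; 11 = 8 + 2 + 1, so 70^11 ≡ 30·115·70 ≡ 75 (mod 145)
Candidate B: 71^2 = 5041 ≡ 111; 71^4 ≡ 111^2 = 12321 ≡ 141; 71^8 ≡ 141^2 = 19881 ≡ 16; 11 = 8 + 2 + 1, so 71^11 ≡ 16·111·71 ≡ 91 (mod 145)
  → matches H(m) = 91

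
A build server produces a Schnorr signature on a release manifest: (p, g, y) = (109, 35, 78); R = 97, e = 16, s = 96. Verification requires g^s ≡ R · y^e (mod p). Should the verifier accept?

accept

g^s mod p:
35^96 mod 109 = 16
R · y^e mod p:
78^16 mod 109 = 35
97·35 = 3395 ≡ 16 (mod 109)
16 ≡ 16 (mod 109); signature holds.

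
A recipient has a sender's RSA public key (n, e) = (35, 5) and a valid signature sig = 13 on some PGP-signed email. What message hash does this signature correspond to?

sig^2 ≡ 13^2 = 169 ≡ 29
sig^4 ≡ 29^2 = 841 ≡ 1
5 = 4 + 1, so sig^5 ≡ 1·13 ≡ 13 (mod 35)

13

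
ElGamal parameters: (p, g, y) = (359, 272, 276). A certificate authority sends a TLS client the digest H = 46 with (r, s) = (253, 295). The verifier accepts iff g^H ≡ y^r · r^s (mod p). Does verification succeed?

passes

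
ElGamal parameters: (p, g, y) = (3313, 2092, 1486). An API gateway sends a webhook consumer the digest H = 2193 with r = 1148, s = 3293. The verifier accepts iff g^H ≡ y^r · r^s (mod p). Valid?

Left side g^H mod p:
2092^2 = 4376464 ≡ 3304
2092^4 ≡ 3304^2 = 10916416 ≡ 81
2092^8 ≡ 81^2 = 6561 ≡ 3248
2092^16 ≡ 3248^2 = 10549504 ≡ 912
2092^32 ≡ 912^2 = 831744 ≡ 181
2092^64 ≡ 181^2 = 32761 ≡ 2944
2092^128 ≡ 2944^2 = 8667136 ≡ 328
2092^256 ≡ 328^2 = 107584 ≡ 1568
2092^512 ≡ 1568^2 = 2458624 ≡ 378
2092^1024 ≡ 378^2 = 142884 ≡ 425
2092^2048 ≡ 425^2 = 180625 ≡ 1723
2193 = 2048 + 128 + 16 + 1, so 2092^2193 ≡ 1723·328·912·2092 ≡ 2769 (mod 3313)
Right side y^r · r^s mod p:
1486^2 = 2208196 ≡ 1738
1486^4 ≡ 1738^2 = 3020644 ≡ 2501
1486^8 ≡ 2501^2 = 6255001 ≡ 57
1486^16 ≡ 57^2 = 3249
1486^32 ≡ 3249^2 = 10556001 ≡ 783
1486^64 ≡ 783^2 = 613089 ≡ 184
1486^128 ≡ 184^2 = 33856 ≡ 726
1486^256 ≡ 726^2 = 527076 ≡ 309
1486^512 ≡ 309^2 = 95481 ≡ 2717
1486^1024 ≡ 2717^2 = 7382089 ≡ 725
1148 = 1024 + 64 + 32 + 16 + 8 + 4, so 1486^1148 ≡ 725·184·783·3249·57·2501 ≡ 535 (mod 3313)
1148^2 = 1317904 ≡ 2643
1148^4 ≡ 2643^2 = 6985449 ≡ 1645
1148^8 ≡ 1645^2 = 2706025 ≡ 2617
1148^16 ≡ 2617^2 = 6848689 ≡ 718
1148^32 ≡ 718^2 = 515524 ≡ 2009
1148^64 ≡ 2009^2 = 4036081 ≡ 847
1148^128 ≡ 847^2 = 717409 ≡ 1801
1148^256 ≡ 1801^2 = 3243601 ≡ 174
1148^512 ≡ 174^2 = 30276 ≡ 459
1148^1024 ≡ 459^2 = 210681 ≡ 1962
1148^2048 ≡ 1962^2 = 3849444 ≡ 3051
3293 = 2048 + 1024 + 128 + 64 + 16 + 8 + 4 + 1, so 1148^3293 ≡ 3051·1962·1801·847·718·2617·1645·1148 ≡ 1734 (mod 3313)
535·1734 = 927690 ≡ 50 (mod 3313)
2769 ≠ 50, so verification fails.

no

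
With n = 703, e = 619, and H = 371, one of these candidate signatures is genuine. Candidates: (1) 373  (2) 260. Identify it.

Candidate 1: 373^619 mod 703 = 411
Candidate 2: 260^619 mod 703 = 371
  → matches H = 371

2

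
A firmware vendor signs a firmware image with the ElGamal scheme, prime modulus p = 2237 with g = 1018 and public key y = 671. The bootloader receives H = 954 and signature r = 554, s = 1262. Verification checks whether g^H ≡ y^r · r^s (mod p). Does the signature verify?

Left side g^H mod p:
Squares mod 2237: 1018^1≡1018, 1018^2≡593, 1018^4≡440, 1018^8≡1218, 1018^16≡393, 1018^32≡96, 1018^64≡268, 1018^128≡240, 1018^256≡1675, 1018^512≡427
954 = 512 + 256 + 128 + 32 + 16 + 8 + 2, so 1018^954 ≡ 427·1675·240·96·393·1218·593 ≡ 929 (mod 2237)
Right side y^r · r^s mod p:
Squares mod 2237: 671^1≡671, 671^2≡604, 671^4≡185, 671^8≡670, 671^16≡1500, 671^32≡1815, 671^64≡1361, 671^128≡85, 671^256≡514, 671^512≡230
554 = 512 + 32 + 8 + 2, so 671^554 ≡ 230·1815·670·604 ≡ 665 (mod 2237)
Squares mod 2237: 554^1≡554, 554^2≡447, 554^4≡716, 554^8≡383, 554^16≡1284, 554^32≡2224, 554^64≡169, 554^128≡1717, 554^256≡1960, 554^512≡671, 554^1024≡604
1262 = 1024 + 128 + 64 + 32 + 8 + 4 + 2, so 554^1262 ≡ 604·1717·169·2224·383·716·447 ≡ 1054 (mod 2237)
665·1054 = 700910 ≡ 729 (mod 2237)
929 ≠ 729, so verification fails.

does not verify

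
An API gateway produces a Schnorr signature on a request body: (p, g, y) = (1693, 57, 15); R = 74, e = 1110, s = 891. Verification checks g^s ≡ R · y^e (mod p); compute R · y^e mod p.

15^1110 mod 1693 = 1051
R · y^e ≡ 74·1051 = 77774 ≡ 1589 (mod 1693)

1589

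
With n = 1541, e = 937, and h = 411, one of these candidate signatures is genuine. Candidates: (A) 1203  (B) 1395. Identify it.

A

Candidate A: 1203^2 = 1447209 ≡ 210; 1203^4 ≡ 210^2 = 44100 ≡ 952; 1203^8 ≡ 952^2 = 906304 ≡ 196; 1203^16 ≡ 196^2 = 38416 ≡ 1432; 1203^32 ≡ 1432^2 = 2050624 ≡ 1094; 1203^64 ≡ 1094^2 = 1196836 ≡ 1020; 1203^128 ≡ 1020^2 = 1040400 ≡ 225; 1203^256 ≡ 225^2 = 50625 ≡ 1313; 1203^512 ≡ 1313^2 = 1723969 ≡ 1131; 937 = 512 + 256 + 128 + 32 + 8 + 1, so 1203^937 ≡ 1131·1313·225·1094·196·1203 ≡ 411 (mod 1541)
  → matches h = 411
Candidate B: 1395^2 = 1946025 ≡ 1283; 1395^4 ≡ 1283^2 = 1646089 ≡ 301; 1395^8 ≡ 301^2 = 90601 ≡ 1223; 1395^16 ≡ 1223^2 = 1495729 ≡ 959; 1395^32 ≡ 959^2 = 919681 ≡ 1245; 1395^64 ≡ 1245^2 = 1550025 ≡ 1320; 1395^128 ≡ 1320^2 = 1742400 ≡ 1070; 1395^256 ≡ 1070^2 = 1144900 ≡ 1478; 1395^512 ≡ 1478^2 = 2184484 ≡ 887; 937 = 512 + 256 + 128 + 32 + 8 + 1, so 1395^937 ≡ 887·1478·1070·1245·1223·1395 ≡ 1040 (mod 1541)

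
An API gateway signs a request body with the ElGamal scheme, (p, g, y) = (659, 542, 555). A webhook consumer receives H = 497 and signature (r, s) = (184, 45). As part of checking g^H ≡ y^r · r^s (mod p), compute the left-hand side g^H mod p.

Squares mod 659: 542^1≡542, 542^2≡509, 542^4≡94, 542^8≡269, 542^16≡530, 542^32≡166, 542^64≡537, 542^128≡386, 542^256≡62
497 = 256 + 128 + 64 + 32 + 16 + 1, so 542^497 ≡ 62·386·537·166·530·542 ≡ 360 (mod 659)

360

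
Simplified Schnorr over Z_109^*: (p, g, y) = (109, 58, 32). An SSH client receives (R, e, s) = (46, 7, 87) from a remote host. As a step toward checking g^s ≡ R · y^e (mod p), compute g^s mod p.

23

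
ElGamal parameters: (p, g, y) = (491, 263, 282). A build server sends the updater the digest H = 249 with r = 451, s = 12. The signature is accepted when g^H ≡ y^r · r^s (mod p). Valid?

yes

Left side g^H mod p:
263^2 = 69169 ≡ 429
263^4 ≡ 429^2 = 184041 ≡ 407
263^8 ≡ 407^2 = 165649 ≡ 182
263^16 ≡ 182^2 = 33124 ≡ 227
263^32 ≡ 227^2 = 51529 ≡ 465
263^64 ≡ 465^2 = 216225 ≡ 185
263^128 ≡ 185^2 = 34225 ≡ 346
249 = 128 + 64 + 32 + 16 + 8 + 1, so 263^249 ≡ 346·185·465·227·182·263 ≡ 407 (mod 491)
Right side y^r · r^s mod p:
282^2 = 79524 ≡ 473
282^4 ≡ 473^2 = 223729 ≡ 324
282^8 ≡ 324^2 = 104976 ≡ 393
282^16 ≡ 393^2 = 154449 ≡ 275
282^32 ≡ 275^2 = 75625 ≡ 11
282^64 ≡ 11^2 = 121
282^128 ≡ 121^2 = 14641 ≡ 402
282^256 ≡ 402^2 = 161604 ≡ 65
451 = 256 + 128 + 64 + 2 + 1, so 282^451 ≡ 65·402·121·473·282 ≡ 396 (mod 491)
451^2 = 203401 ≡ 127
451^4 ≡ 127^2 = 16129 ≡ 417
451^8 ≡ 417^2 = 173889 ≡ 75
12 = 8 + 4, so 451^12 ≡ 75·417 ≡ 342 (mod 491)
396·342 = 135432 ≡ 407 (mod 491)
407 ≡ 407 (mod 491), so the signature is genuine.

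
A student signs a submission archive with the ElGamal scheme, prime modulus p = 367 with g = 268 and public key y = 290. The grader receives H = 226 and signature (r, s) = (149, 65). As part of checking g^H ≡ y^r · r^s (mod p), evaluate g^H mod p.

268^2 = 71824 ≡ 259
268^4 ≡ 259^2 = 67081 ≡ 287
268^8 ≡ 287^2 = 82369 ≡ 161
268^16 ≡ 161^2 = 25921 ≡ 231
268^32 ≡ 231^2 = 53361 ≡ 146
268^64 ≡ 146^2 = 21316 ≡ 30
268^128 ≡ 30^2 = 900 ≡ 166
226 = 128 + 64 + 32 + 2, so 268^226 ≡ 166·30·146·259 ≡ 148 (mod 367)

148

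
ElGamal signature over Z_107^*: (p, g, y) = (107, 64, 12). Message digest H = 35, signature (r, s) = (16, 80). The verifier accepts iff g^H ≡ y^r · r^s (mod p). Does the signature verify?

Left side g^H mod p:
64^35 mod 107 = 27
Right side y^r · r^s mod p:
12^16 mod 107 = 33
16^80 mod 107 = 4
33·4 = 132 ≡ 25 (mod 107)
27 ≠ 25, so verification fails.

does not verify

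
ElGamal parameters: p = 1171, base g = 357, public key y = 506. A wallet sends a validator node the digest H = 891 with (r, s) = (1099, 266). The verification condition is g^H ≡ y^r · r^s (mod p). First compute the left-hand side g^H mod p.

411

357^2 = 127449 ≡ 981
357^4 ≡ 981^2 = 962361 ≡ 970
357^8 ≡ 970^2 = 940900 ≡ 587
357^16 ≡ 587^2 = 344569 ≡ 295
357^32 ≡ 295^2 = 87025 ≡ 371
357^64 ≡ 371^2 = 137641 ≡ 634
357^128 ≡ 634^2 = 401956 ≡ 303
357^256 ≡ 303^2 = 91809 ≡ 471
357^512 ≡ 471^2 = 221841 ≡ 522
891 = 512 + 256 + 64 + 32 + 16 + 8 + 2 + 1, so 357^891 ≡ 522·471·634·371·295·587·981·357 ≡ 411 (mod 1171)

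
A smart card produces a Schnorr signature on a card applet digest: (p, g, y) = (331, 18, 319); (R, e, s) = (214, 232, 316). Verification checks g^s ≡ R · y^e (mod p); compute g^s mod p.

22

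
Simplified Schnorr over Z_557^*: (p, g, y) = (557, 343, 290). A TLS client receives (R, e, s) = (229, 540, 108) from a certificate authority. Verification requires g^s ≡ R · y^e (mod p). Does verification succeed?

g^s mod p:
Squares mod 557: 343^1≡343, 343^2≡122, 343^4≡402, 343^8≡74, 343^16≡463, 343^32≡481, 343^64≡206
108 = 64 + 32 + 8 + 4, so 343^108 ≡ 206·481·74·402 ≡ 305 (mod 557)
R · y^e mod p:
Squares mod 557: 290^1≡290, 290^2≡550, 290^4≡49, 290^8≡173, 290^16≡408, 290^32≡478, 290^64≡114, 290^128≡185, 290^256≡248, 290^512≡234
540 = 512 + 16 + 8 + 4, so 290^540 ≡ 234·408·173·49 ≡ 157 (mod 557)
229·157 = 35953 ≡ 305 (mod 557)
305 ≡ 305 (mod 557); signature holds.

passes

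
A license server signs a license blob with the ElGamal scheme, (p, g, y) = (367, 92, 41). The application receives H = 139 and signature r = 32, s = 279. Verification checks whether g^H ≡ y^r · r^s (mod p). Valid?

Left side g^H mod p:
Squares mod 367: 92^1≡92, 92^2≡23, 92^4≡162, 92^8≡187, 92^16≡104, 92^32≡173, 92^64≡202, 92^128≡67
139 = 128 + 8 + 2 + 1, so 92^139 ≡ 67·187·23·92 ≡ 18 (mod 367)
Right side y^r · r^s mod p:
Squares mod 367: 41^1≡41, 41^2≡213, 41^4≡228, 41^8≡237, 41^16≡18, 41^32≡324
41^32 ≡ 324 (mod 367)
Squares mod 367: 32^1≡32, 32^2≡290, 32^4≡57, 32^8≡313, 32^16≡347, 32^32≡33, 32^64≡355, 32^128≡144, 32^256≡184
279 = 256 + 16 + 4 + 2 + 1, so 32^279 ≡ 184·347·57·290·32 ≡ 338 (mod 367)
324·338 = 109512 ≡ 146 (mod 367)
18 ≠ 146, so verification fails.

no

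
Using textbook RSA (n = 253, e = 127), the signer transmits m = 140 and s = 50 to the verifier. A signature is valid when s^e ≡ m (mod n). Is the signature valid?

s^2 ≡ 50^2 = 2500 ≡ 223
s^4 ≡ 223^2 = 49729 ≡ 141
s^8 ≡ 141^2 = 19881 ≡ 147
s^16 ≡ 147^2 = 21609 ≡ 104
s^32 ≡ 104^2 = 10816 ≡ 190
s^64 ≡ 190^2 = 36100 ≡ 174
127 = 64 + 32 + 16 + 8 + 4 + 2 + 1, so s^127 ≡ 174·190·104·147·141·223·50 ≡ 140 (mod 253)
140 = m, so the signature checks out.

valid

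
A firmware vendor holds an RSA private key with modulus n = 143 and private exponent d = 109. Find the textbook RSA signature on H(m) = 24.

50

(H(m))^2 ≡ 24^2 = 576 ≡ 4
(H(m))^4 ≡ 4^2 = 16
(H(m))^8 ≡ 16^2 = 256 ≡ 113
(H(m))^16 ≡ 113^2 = 12769 ≡ 42
(H(m))^32 ≡ 42^2 = 1764 ≡ 48
(H(m))^64 ≡ 48^2 = 2304 ≡ 16
109 = 64 + 32 + 8 + 4 + 1, so (H(m))^109 ≡ 16·48·113·16·24 ≡ 50 (mod 143)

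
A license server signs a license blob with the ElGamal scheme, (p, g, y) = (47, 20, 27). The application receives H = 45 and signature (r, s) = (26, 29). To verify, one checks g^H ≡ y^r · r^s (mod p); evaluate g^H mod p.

40

20^2 = 400 ≡ 24
20^4 ≡ 24^2 = 576 ≡ 12
20^8 ≡ 12^2 = 144 ≡ 3
20^16 ≡ 3^2 = 9
20^32 ≡ 9^2 = 81 ≡ 34
45 = 32 + 8 + 4 + 1, so 20^45 ≡ 34·3·12·20 ≡ 40 (mod 47)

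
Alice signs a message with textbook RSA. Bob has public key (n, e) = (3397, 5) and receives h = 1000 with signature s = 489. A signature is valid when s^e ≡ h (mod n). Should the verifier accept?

reject

s^5 mod 3397 = 580
The recovered value 580 does not match the digest 1000.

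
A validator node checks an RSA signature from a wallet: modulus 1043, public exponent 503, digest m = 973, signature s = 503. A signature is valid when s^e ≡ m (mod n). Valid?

no

s^2 ≡ 503^2 = 253009 ≡ 603
s^4 ≡ 603^2 = 363609 ≡ 645
s^8 ≡ 645^2 = 416025 ≡ 911
s^16 ≡ 911^2 = 829921 ≡ 736
s^32 ≡ 736^2 = 541696 ≡ 379
s^64 ≡ 379^2 = 143641 ≡ 750
s^128 ≡ 750^2 = 562500 ≡ 323
s^256 ≡ 323^2 = 104329 ≡ 29
503 = 256 + 128 + 64 + 32 + 16 + 4 + 2 + 1, so s^503 ≡ 29·323·750·379·736·645·603·503 ≡ 685 (mod 1043)
s^503 mod 1043 = 685, but m = 973.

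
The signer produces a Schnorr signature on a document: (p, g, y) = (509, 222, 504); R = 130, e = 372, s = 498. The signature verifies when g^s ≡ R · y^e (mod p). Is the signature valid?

g^s mod p:
222^2 = 49284 ≡ 420
222^4 ≡ 420^2 = 176400 ≡ 286
222^8 ≡ 286^2 = 81796 ≡ 356
222^16 ≡ 356^2 = 126736 ≡ 504
222^32 ≡ 504^2 = 254016 ≡ 25
222^64 ≡ 25^2 = 625 ≡ 116
222^128 ≡ 116^2 = 13456 ≡ 222
222^256 ≡ 222^2 = 49284 ≡ 420
498 = 256 + 128 + 64 + 32 + 16 + 2, so 222^498 ≡ 420·222·116·25·504·420 ≡ 408 (mod 509)
R · y^e mod p:
504^2 = 254016 ≡ 25
504^4 ≡ 25^2 = 625 ≡ 116
504^8 ≡ 116^2 = 13456 ≡ 222
504^16 ≡ 222^2 = 49284 ≡ 420
504^32 ≡ 420^2 = 176400 ≡ 286
504^64 ≡ 286^2 = 81796 ≡ 356
504^128 ≡ 356^2 = 126736 ≡ 504
504^256 ≡ 504^2 = 254016 ≡ 25
372 = 256 + 64 + 32 + 16 + 4, so 504^372 ≡ 25·356·286·420·116 ≡ 426 (mod 509)
130·426 = 55380 ≡ 408 (mod 509)
408 ≡ 408 (mod 509); signature holds.

valid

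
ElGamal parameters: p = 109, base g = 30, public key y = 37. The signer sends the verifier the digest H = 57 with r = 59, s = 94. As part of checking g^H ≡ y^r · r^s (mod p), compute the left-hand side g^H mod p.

32

Squares mod 109: 30^1≡30, 30^2≡28, 30^4≡21, 30^8≡5, 30^16≡25, 30^32≡80
57 = 32 + 16 + 8 + 1, so 30^57 ≡ 80·25·5·30 ≡ 32 (mod 109)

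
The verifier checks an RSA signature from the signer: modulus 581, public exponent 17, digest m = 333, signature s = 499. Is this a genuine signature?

genuine

s^2 ≡ 499^2 = 249001 ≡ 333
s^4 ≡ 333^2 = 110889 ≡ 499
s^8 ≡ 499^2 = 249001 ≡ 333
s^16 ≡ 333^2 = 110889 ≡ 499
17 = 16 + 1, so s^17 ≡ 499·499 ≡ 333 (mod 581)
Since 333 equals the digest 333, verification succeeds.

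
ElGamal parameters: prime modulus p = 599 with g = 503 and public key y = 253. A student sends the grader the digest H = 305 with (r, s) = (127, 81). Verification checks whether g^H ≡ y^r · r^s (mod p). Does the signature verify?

Left side g^H mod p:
503^2 = 253009 ≡ 231
503^4 ≡ 231^2 = 53361 ≡ 50
503^8 ≡ 50^2 = 2500 ≡ 104
503^16 ≡ 104^2 = 10816 ≡ 34
503^32 ≡ 34^2 = 1156 ≡ 557
503^64 ≡ 557^2 = 310249 ≡ 566
503^128 ≡ 566^2 = 320356 ≡ 490
503^256 ≡ 490^2 = 240100 ≡ 500
305 = 256 + 32 + 16 + 1, so 503^305 ≡ 500·557·34·503 ≡ 430 (mod 599)
Right side y^r · r^s mod p:
253^2 = 64009 ≡ 515
253^4 ≡ 515^2 = 265225 ≡ 467
253^8 ≡ 467^2 = 218089 ≡ 53
253^16 ≡ 53^2 = 2809 ≡ 413
253^32 ≡ 413^2 = 170569 ≡ 453
253^64 ≡ 453^2 = 205209 ≡ 351
127 = 64 + 32 + 16 + 8 + 4 + 2 + 1, so 253^127 ≡ 351·453·413·53·467·515·253 ≡ 75 (mod 599)
127^2 = 16129 ≡ 555
127^4 ≡ 555^2 = 308025 ≡ 139
127^8 ≡ 139^2 = 19321 ≡ 153
127^16 ≡ 153^2 = 23409 ≡ 48
127^32 ≡ 48^2 = 2304 ≡ 507
127^64 ≡ 507^2 = 257049 ≡ 78
81 = 64 + 16 + 1, so 127^81 ≡ 78·48·127 ≡ 481 (mod 599)
75·481 = 36075 ≡ 135 (mod 599)
430 ≠ 135, so verification fails.

does not verify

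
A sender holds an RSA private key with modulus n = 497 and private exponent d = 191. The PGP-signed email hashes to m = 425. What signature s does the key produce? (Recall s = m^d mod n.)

283

m^2 ≡ 425^2 = 180625 ≡ 214
m^4 ≡ 214^2 = 45796 ≡ 72
m^8 ≡ 72^2 = 5184 ≡ 214
m^16 ≡ 214^2 = 45796 ≡ 72
m^32 ≡ 72^2 = 5184 ≡ 214
m^64 ≡ 214^2 = 45796 ≡ 72
m^128 ≡ 72^2 = 5184 ≡ 214
191 = 128 + 32 + 16 + 8 + 4 + 2 + 1, so m^191 ≡ 214·214·72·214·72·214·425 ≡ 283 (mod 497)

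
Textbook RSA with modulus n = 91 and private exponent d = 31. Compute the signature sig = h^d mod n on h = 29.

h^2 ≡ 29^2 = 841 ≡ 22
h^4 ≡ 22^2 = 484 ≡ 29
h^8 ≡ 29^2 = 841 ≡ 22
h^16 ≡ 22^2 = 484 ≡ 29
31 = 16 + 8 + 4 + 2 + 1, so h^31 ≡ 29·22·29·22·29 ≡ 29 (mod 91)

29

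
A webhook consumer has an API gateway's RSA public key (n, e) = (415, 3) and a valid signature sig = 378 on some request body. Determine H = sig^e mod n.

sig^2 ≡ 378^2 = 142884 ≡ 124
3 = 2 + 1, so sig^3 ≡ 124·378 ≡ 392 (mod 415)

392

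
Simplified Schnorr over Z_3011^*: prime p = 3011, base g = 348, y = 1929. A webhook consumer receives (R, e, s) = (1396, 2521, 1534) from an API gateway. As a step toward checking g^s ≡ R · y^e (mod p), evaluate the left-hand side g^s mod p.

1766

Squares mod 3011: 348^1≡348, 348^2≡664, 348^4≡1290, 348^8≡2028, 348^16≡2769, 348^32≡1355, 348^64≡2326, 348^128≡2520, 348^256≡201, 348^512≡1258, 348^1024≡1789
1534 = 1024 + 256 + 128 + 64 + 32 + 16 + 8 + 4 + 2, so 348^1534 ≡ 1789·201·2520·2326·1355·2769·2028·1290·664 ≡ 1766 (mod 3011)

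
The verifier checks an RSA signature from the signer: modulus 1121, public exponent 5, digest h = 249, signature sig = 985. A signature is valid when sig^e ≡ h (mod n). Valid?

sig^2 ≡ 985^2 = 970225 ≡ 560
sig^4 ≡ 560^2 = 313600 ≡ 841
5 = 4 + 1, so sig^5 ≡ 841·985 ≡ 1087 (mod 1121)
The recovered value 1087 does not match the digest 249.

no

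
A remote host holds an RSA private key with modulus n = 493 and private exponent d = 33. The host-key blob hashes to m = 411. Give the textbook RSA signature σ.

428

m^2 ≡ 411^2 = 168921 ≡ 315
m^4 ≡ 315^2 = 99225 ≡ 132
m^8 ≡ 132^2 = 17424 ≡ 169
m^16 ≡ 169^2 = 28561 ≡ 460
m^32 ≡ 460^2 = 211600 ≡ 103
33 = 32 + 1, so m^33 ≡ 103·411 ≡ 428 (mod 493)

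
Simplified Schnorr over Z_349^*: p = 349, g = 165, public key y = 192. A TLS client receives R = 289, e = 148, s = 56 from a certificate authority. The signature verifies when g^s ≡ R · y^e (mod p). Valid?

g^s mod p:
165^2 = 27225 ≡ 3
165^4 ≡ 3^2 = 9
165^8 ≡ 9^2 = 81
165^16 ≡ 81^2 = 6561 ≡ 279
165^32 ≡ 279^2 = 77841 ≡ 14
56 = 32 + 16 + 8, so 165^56 ≡ 14·279·81 ≡ 192 (mod 349)
R · y^e mod p:
192^2 = 36864 ≡ 219
192^4 ≡ 219^2 = 47961 ≡ 148
192^8 ≡ 148^2 = 21904 ≡ 266
192^16 ≡ 266^2 = 70756 ≡ 258
192^32 ≡ 258^2 = 66564 ≡ 254
192^64 ≡ 254^2 = 64516 ≡ 300
192^128 ≡ 300^2 = 90000 ≡ 307
148 = 128 + 16 + 4, so 192^148 ≡ 307·258·148 ≡ 276 (mod 349)
289·276 = 79764 ≡ 192 (mod 349)
192 ≡ 192 (mod 349); signature holds.

yes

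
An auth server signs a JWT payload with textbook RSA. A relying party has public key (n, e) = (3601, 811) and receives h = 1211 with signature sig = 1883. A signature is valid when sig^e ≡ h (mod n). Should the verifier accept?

accept

sig^2 ≡ 1883^2 = 3545689 ≡ 2305
sig^4 ≡ 2305^2 = 5313025 ≡ 1550
sig^8 ≡ 1550^2 = 2402500 ≡ 633
sig^16 ≡ 633^2 = 400689 ≡ 978
sig^32 ≡ 978^2 = 956484 ≡ 2219
sig^64 ≡ 2219^2 = 4923961 ≡ 1394
sig^128 ≡ 1394^2 = 1943236 ≡ 2297
sig^256 ≡ 2297^2 = 5276209 ≡ 744
sig^512 ≡ 744^2 = 553536 ≡ 2583
811 = 512 + 256 + 32 + 8 + 2 + 1, so sig^811 ≡ 2583·744·2219·633·2305·1883 ≡ 1211 (mod 3601)
Since 1211 equals the digest 1211, verification succeeds.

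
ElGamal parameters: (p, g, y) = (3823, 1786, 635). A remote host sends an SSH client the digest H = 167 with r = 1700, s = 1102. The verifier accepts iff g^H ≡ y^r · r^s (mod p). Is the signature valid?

Left side g^H mod p:
Squares mod 3823: 1786^1≡1786, 1786^2≡1414, 1786^4≡3790, 1786^8≡1089, 1786^16≡791, 1786^32≡2532, 1786^64≡3676, 1786^128≡2494
167 = 128 + 32 + 4 + 2 + 1, so 1786^167 ≡ 2494·2532·3790·1414·1786 ≡ 2375 (mod 3823)
Right side y^r · r^s mod p:
Squares mod 3823: 635^1≡635, 635^2≡1810, 635^4≡3612, 635^8≡2468, 635^16≡985, 635^32≡3006, 635^64≡2287, 635^128≡505, 635^256≡2707, 635^512≡2981, 635^1024≡1709
1700 = 1024 + 512 + 128 + 32 + 4, so 635^1700 ≡ 1709·2981·505·3006·3612 ≡ 3066 (mod 3823)
Squares mod 3823: 1700^1≡1700, 1700^2≡3635, 1700^4≡937, 1700^8≡2502, 1700^16≡1753, 1700^32≡3140, 1700^64≡83, 1700^128≡3066, 1700^256≡3422, 1700^512≡235, 1700^1024≡1703
1102 = 1024 + 64 + 8 + 4 + 2, so 1700^1102 ≡ 1703·83·2502·937·3635 ≡ 3676 (mod 3823)
3066·3676 = 11270616 ≡ 412 (mod 3823)
2375 ≠ 412, so verification fails.

invalid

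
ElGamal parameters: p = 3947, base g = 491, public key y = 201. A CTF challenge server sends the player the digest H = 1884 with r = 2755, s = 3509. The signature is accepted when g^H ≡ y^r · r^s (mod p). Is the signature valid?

Left side g^H mod p:
491^2 = 241081 ≡ 314
491^4 ≡ 314^2 = 98596 ≡ 3868
491^8 ≡ 3868^2 = 14961424 ≡ 2294
491^16 ≡ 2294^2 = 5262436 ≡ 1085
491^32 ≡ 1085^2 = 1177225 ≡ 1019
491^64 ≡ 1019^2 = 1038361 ≡ 300
491^128 ≡ 300^2 = 90000 ≡ 3166
491^256 ≡ 3166^2 = 10023556 ≡ 2123
491^512 ≡ 2123^2 = 4507129 ≡ 3602
491^1024 ≡ 3602^2 = 12974404 ≡ 615
1884 = 1024 + 512 + 256 + 64 + 16 + 8 + 4, so 491^1884 ≡ 615·3602·2123·300·1085·2294·3868 ≡ 3236 (mod 3947)
Right side y^r · r^s mod p:
201^2 = 40401 ≡ 931
201^4 ≡ 931^2 = 866761 ≡ 2368
201^8 ≡ 2368^2 = 5607424 ≡ 2684
201^16 ≡ 2684^2 = 7203856 ≡ 581
201^32 ≡ 581^2 = 337561 ≡ 2066
201^64 ≡ 2066^2 = 4268356 ≡ 1649
201^128 ≡ 1649^2 = 2719201 ≡ 3665
201^256 ≡ 3665^2 = 13432225 ≡ 584
201^512 ≡ 584^2 = 341056 ≡ 1614
201^1024 ≡ 1614^2 = 2604996 ≡ 3923
201^2048 ≡ 3923^2 = 15389929 ≡ 576
2755 = 2048 + 512 + 128 + 64 + 2 + 1, so 201^2755 ≡ 576·1614·3665·1649·931·201 ≡ 3712 (mod 3947)
2755^2 = 7590025 ≡ 3891
2755^4 ≡ 3891^2 = 15139881 ≡ 3136
2755^8 ≡ 3136^2 = 9834496 ≡ 2519
2755^16 ≡ 2519^2 = 6345361 ≡ 2532
2755^32 ≡ 2532^2 = 6411024 ≡ 1096
2755^64 ≡ 1096^2 = 1201216 ≡ 1328
2755^128 ≡ 1328^2 = 1763584 ≡ 3222
2755^256 ≡ 3222^2 = 10381284 ≡ 674
2755^512 ≡ 674^2 = 454276 ≡ 371
2755^1024 ≡ 371^2 = 137641 ≡ 3443
2755^2048 ≡ 3443^2 = 11854249 ≡ 1408
3509 = 2048 + 1024 + 256 + 128 + 32 + 16 + 4 + 1, so 2755^3509 ≡ 1408·3443·674·3222·1096·2532·3136·2755 ≡ 2472 (mod 3947)
3712·2472 = 9176064 ≡ 3236 (mod 3947)
3236 ≡ 3236 (mod 3947), so the signature is genuine.

valid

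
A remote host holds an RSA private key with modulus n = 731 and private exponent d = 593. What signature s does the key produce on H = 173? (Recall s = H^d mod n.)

Squares mod 731: H^1≡173, H^2≡689, H^4≡302, H^8≡560, H^16≡1, H^32≡1, H^64≡1, H^128≡1, H^256≡1, H^512≡1
593 = 512 + 64 + 16 + 1, so H^593 ≡ 1·1·1·173 ≡ 173 (mod 731)

173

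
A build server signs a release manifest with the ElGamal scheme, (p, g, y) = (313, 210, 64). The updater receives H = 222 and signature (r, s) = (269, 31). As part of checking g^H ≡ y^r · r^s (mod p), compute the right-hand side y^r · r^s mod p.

103

64^2 = 4096 ≡ 27
64^4 ≡ 27^2 = 729 ≡ 103
64^8 ≡ 103^2 = 10609 ≡ 280
64^16 ≡ 280^2 = 78400 ≡ 150
64^32 ≡ 150^2 = 22500 ≡ 277
64^64 ≡ 277^2 = 76729 ≡ 44
64^128 ≡ 44^2 = 1936 ≡ 58
64^256 ≡ 58^2 = 3364 ≡ 234
269 = 256 + 8 + 4 + 1, so 64^269 ≡ 234·280·103·64 ≡ 79 (mod 313)
269^2 = 72361 ≡ 58
269^4 ≡ 58^2 = 3364 ≡ 234
269^8 ≡ 234^2 = 54756 ≡ 294
269^16 ≡ 294^2 = 86436 ≡ 48
31 = 16 + 8 + 4 + 2 + 1, so 269^31 ≡ 48·294·234·58·269 ≡ 33 (mod 313)
y^r · r^s ≡ 79·33 = 2607 ≡ 103 (mod 313)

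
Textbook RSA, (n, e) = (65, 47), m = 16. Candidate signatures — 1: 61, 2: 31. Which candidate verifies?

Candidate 1: Squares mod 65: 61^1≡61, 61^2≡16, 61^4≡61, 61^8≡16, 61^16≡61, 61^32≡16; 47 = 32 + 8 + 4 + 2 + 1, so 61^47 ≡ 16·16·61·16·61 ≡ 16 (mod 65)
  → matches m = 16
Candidate 2: Squares mod 65: 31^1≡31, 31^2≡51, 31^4≡1, 31^8≡1, 31^16≡1, 31^32≡1; 47 = 32 + 8 + 4 + 2 + 1, so 31^47 ≡ 1·1·1·51·31 ≡ 21 (mod 65)

1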